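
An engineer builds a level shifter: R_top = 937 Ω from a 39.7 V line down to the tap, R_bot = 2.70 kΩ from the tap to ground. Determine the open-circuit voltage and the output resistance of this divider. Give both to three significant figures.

V_th is the open-circuit tap voltage: 39.7 × 2700/(937 + 2700) = 29.5 V.
With the supply zeroed, R_top and R_bot appear in parallel from the tap: R_th = R_top‖R_bot = (937 × 2700)/3637 = 696 Ω.

V_th = 29.5 V, R_th = 696 Ω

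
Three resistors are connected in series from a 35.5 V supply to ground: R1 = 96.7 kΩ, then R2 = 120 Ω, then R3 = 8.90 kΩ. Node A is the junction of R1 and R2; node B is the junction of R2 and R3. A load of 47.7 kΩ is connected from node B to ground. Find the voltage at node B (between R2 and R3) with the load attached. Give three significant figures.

At node B, R3 is in parallel with the load: R3‖R_L = 7501 Ω.
Below node A the resistance is R2 + (R3‖R_L) = 7621 Ω, so V_A = 35.5 × 7621/104300 = 2.593 V.
Then V_B = V_A × (R3‖R_L)/(R2 + R3‖R_L) = 2.593 × 7501/7621 = 2.55 V.

V ≈ 2.55 V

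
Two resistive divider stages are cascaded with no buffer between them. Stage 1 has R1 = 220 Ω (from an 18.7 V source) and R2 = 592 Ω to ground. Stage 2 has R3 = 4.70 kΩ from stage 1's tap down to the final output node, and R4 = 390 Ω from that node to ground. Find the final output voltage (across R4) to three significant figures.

V_out ≈ 1.01 V

Stage 2 presents R3+R4 = 5090 Ω as a load on stage 1's tap.
Stage 1's lower leg becomes R2‖(R3+R4) = 530.3 Ω, so V_mid = 18.7 × 530.3/750.3 = 13.22 V.
Stage 2 is itself unloaded: V_out = V_mid × R4/(R3+R4) = 13.22 × 390/5090 = 1.01 V.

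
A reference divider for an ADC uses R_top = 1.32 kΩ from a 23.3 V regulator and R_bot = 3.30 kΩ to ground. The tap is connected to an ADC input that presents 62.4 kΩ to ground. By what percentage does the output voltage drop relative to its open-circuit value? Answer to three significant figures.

1.49 %

The divider's output (Thévenin) resistance is R_top‖R_bot = 0.9429 kΩ.
Fractional drop under load = R_th/(R_th + R_L) = 0.9429 / (0.9429 + 62.4) = 0.01488.
So the output falls by 1.49 %.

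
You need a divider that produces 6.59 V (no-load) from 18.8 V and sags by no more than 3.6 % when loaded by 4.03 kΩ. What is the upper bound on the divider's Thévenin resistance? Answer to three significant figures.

R_th ≤ 150 Ω

Loading drop = R_th/(R_th + R_L) ≤ 0.0360, so R_th ≤ R_L · ε/(1−ε) = 4.03 kΩ × 0.0360/0.9640 = 150 Ω.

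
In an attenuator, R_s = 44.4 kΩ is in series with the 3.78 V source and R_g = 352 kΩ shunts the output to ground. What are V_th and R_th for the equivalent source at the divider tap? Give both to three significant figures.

V_th = 3.36 V, R_th = 39.4 kΩ

V_th is the open-circuit tap voltage: 3.78 × 352/(44.4 + 352) = 3.36 V.
With the supply zeroed, R_s and R_g appear in parallel from the tap: R_th = R_s‖R_g = (44.4 × 352)/396.4 = 39.4 kΩ.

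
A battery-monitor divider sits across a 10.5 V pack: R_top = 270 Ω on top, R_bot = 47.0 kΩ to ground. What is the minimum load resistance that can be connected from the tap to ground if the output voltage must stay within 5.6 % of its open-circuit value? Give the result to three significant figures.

R_L(min) ≈ 4.53 kΩ

Output resistance R_th = R_top‖R_bot = (270 × 47000)/47270 = 268.5 Ω.
The fractional drop is R_th/(R_th + R_L); requiring this ≤ 0.0560 gives R_L ≥ R_th(1/0.0560 − 1) = 268.5 × 16.86 = 4.53 kΩ.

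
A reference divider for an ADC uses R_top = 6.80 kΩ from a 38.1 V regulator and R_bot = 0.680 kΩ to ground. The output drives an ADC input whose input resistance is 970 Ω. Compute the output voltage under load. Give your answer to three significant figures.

The load sits in parallel with R_bot: R_bot‖R_L = (680 × 970) / (680 + 970) = 399.8 Ω.
V_out = 38.1 × 399.8 / (6800 + 399.8) = 38.1 × 399.8/7200 = 2.12 V.

V_out ≈ 2.12 V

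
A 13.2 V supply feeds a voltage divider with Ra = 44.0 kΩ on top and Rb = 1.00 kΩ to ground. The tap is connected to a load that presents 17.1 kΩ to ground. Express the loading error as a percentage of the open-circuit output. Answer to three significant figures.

5.41 %

The divider's output (Thévenin) resistance is Ra‖Rb = 0.9778 kΩ.
Fractional drop under load = R_th/(R_th + R_L) = 0.9778 / (0.9778 + 17.1) = 0.05409.
So the output falls by 5.41 %.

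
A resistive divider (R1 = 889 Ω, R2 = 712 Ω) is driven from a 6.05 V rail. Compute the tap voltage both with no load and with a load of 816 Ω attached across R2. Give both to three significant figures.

Open-circuit: V = 6.05 × 712/(889 + 712) = 2.69 V.
With the load, R2 becomes R2‖R_L = 380.2 Ω, so V = 6.05 × 380.2/1269 = 1.81 V.

Unloaded: 2.69 V; loaded: 1.81 V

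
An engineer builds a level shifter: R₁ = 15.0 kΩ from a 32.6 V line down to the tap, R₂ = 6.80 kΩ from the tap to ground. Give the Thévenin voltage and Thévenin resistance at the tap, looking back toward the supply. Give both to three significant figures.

V_th = 10.2 V, R_th = 4.68 kΩ

V_th is the open-circuit tap voltage: 32.6 × 6.80/(15.0 + 6.80) = 10.2 V.
With the supply zeroed, R₁ and R₂ appear in parallel from the tap: R_th = R₁‖R₂ = (15.0 × 6.80)/21.80 = 4.68 kΩ.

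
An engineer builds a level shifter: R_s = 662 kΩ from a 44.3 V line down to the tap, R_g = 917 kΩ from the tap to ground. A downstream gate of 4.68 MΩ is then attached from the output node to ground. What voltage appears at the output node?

V_out ≈ 23.8 V

The load sits in parallel with R_g: R_g‖R_L = (917 × 4680) / (917 + 4680) = 766.8 kΩ.
V_out = 44.3 × 766.8 / (662 + 766.8) = 44.3 × 766.8/1429 = 23.8 V.
(Unloaded it would have been 25.7 V.)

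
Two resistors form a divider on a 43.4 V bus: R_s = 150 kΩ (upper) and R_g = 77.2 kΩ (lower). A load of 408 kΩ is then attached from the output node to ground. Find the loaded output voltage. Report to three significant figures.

V_out ≈ 13.1 V

The load sits in parallel with R_g: R_g‖R_L = (77.2 × 408) / (77.2 + 408) = 64.92 kΩ.
V_out = 43.4 × 64.92 / (150 + 64.92) = 43.4 × 64.92/214.9 = 13.1 V.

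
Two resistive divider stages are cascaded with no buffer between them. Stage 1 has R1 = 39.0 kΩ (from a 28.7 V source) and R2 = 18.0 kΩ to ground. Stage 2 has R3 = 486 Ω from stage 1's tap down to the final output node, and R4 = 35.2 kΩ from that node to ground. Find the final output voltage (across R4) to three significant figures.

V_out ≈ 6.65 V

Stage 2 presents R3+R4 = 35690 Ω as a load on stage 1's tap.
Stage 1's lower leg becomes R2‖(R3+R4) = 11960 Ω, so V_mid = 28.7 × 11960/50960 = 6.738 V.
Stage 2 is itself unloaded: V_out = V_mid × R4/(R3+R4) = 6.738 × 35200/35690 = 6.65 V.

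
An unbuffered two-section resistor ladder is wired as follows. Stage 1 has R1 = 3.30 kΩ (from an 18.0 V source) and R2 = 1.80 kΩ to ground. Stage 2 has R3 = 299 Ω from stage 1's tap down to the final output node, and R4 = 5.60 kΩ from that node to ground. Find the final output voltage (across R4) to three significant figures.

V_out ≈ 5.04 V

Stage 2 presents R3+R4 = 5899 Ω as a load on stage 1's tap.
Stage 1's lower leg becomes R2‖(R3+R4) = 1379 Ω, so V_mid = 18.0 × 1379/4679 = 5.305 V.
Stage 2 is itself unloaded: V_out = V_mid × R4/(R3+R4) = 5.305 × 5600/5899 = 5.04 V.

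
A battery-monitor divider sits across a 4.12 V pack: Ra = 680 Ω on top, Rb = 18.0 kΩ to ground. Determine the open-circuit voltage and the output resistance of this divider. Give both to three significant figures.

V_th = 3.97 V, R_th = 655 Ω

V_th is the open-circuit tap voltage: 4.12 × 18000/(680 + 18000) = 3.97 V.
With the supply zeroed, Ra and Rb appear in parallel from the tap: R_th = Ra‖Rb = (680 × 18000)/18680 = 655 Ω.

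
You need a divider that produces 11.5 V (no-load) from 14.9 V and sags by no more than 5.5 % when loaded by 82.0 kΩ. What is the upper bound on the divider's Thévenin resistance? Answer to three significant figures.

Loading drop = R_th/(R_th + R_L) ≤ 0.0550, so R_th ≤ R_L · ε/(1−ε) = 82.0 kΩ × 0.0550/0.9450 = 4.77 kΩ.
(Any R1, R2 with R2/(R1+R2) = 0.772 and R1‖R2 ≤ 4.77 kΩ will meet the spec.)

R_th ≤ 4.77 kΩ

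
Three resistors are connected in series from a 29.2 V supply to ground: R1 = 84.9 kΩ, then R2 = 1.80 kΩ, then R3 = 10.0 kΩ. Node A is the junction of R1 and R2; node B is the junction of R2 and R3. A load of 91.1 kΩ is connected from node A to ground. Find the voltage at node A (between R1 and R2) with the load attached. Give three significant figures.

Below node A the series string R2+R3 = 11.80 kΩ sits in parallel with the 91.1 kΩ load: 10.45 kΩ.
V_A = 29.2 × 10.45/(84.9 + 10.45) = 3.20 V.

V ≈ 3.20 V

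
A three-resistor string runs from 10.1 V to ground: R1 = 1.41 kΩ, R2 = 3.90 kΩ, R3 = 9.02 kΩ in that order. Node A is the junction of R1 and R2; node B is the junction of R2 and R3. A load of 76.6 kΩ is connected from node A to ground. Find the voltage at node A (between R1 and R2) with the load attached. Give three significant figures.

V ≈ 8.96 V

Below node A the series string R2+R3 = 12.92 kΩ sits in parallel with the 76.6 kΩ load: 11.06 kΩ.
V_A = 10.1 × 11.06/(1.41 + 11.06) = 8.96 V.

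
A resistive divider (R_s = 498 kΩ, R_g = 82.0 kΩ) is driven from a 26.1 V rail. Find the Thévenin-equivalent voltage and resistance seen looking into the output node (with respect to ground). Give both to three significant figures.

V_th = 3.69 V, R_th = 70.4 kΩ

V_th is the open-circuit tap voltage: 26.1 × 82.0/(498 + 82.0) = 3.69 V.
With the supply zeroed, R_s and R_g appear in parallel from the tap: R_th = R_s‖R_g = (498 × 82.0)/580.0 = 70.4 kΩ.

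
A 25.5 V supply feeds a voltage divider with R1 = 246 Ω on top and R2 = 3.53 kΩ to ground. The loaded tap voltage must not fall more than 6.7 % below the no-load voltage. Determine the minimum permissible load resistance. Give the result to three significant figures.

Output resistance R_th = R1‖R2 = (246 × 3530)/3776 = 230.0 Ω.
The fractional drop is R_th/(R_th + R_L); requiring this ≤ 0.0670 gives R_L ≥ R_th(1/0.0670 − 1) = 230.0 × 13.93 = 3.20 kΩ.

R_L(min) ≈ 3.20 kΩ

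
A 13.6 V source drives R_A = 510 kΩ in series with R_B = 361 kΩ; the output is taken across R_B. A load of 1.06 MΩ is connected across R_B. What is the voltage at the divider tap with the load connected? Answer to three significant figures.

V_out ≈ 4.70 V

The load sits in parallel with R_B: R_B‖R_L = (361 × 1060) / (361 + 1060) = 269.3 kΩ.
V_out = 13.6 × 269.3 / (510 + 269.3) = 13.6 × 269.3/779.3 = 4.70 V.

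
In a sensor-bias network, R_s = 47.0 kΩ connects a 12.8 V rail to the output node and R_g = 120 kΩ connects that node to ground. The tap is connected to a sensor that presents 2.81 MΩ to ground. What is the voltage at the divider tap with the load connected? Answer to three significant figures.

V_out ≈ 9.09 V

The load sits in parallel with R_g: R_g‖R_L = (120 × 2810) / (120 + 2810) = 115.1 kΩ.
V_out = 12.8 × 115.1 / (47.0 + 115.1) = 12.8 × 115.1/162.1 = 9.09 V.
(Unloaded it would have been 9.20 V.)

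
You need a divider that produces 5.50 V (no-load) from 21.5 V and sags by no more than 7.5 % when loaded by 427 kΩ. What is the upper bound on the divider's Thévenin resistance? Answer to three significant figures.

Loading drop = R_th/(R_th + R_L) ≤ 0.0750, so R_th ≤ R_L · ε/(1−ε) = 427 kΩ × 0.0750/0.9250 = 34.6 kΩ.
(Any R1, R2 with R2/(R1+R2) = 0.256 and R1‖R2 ≤ 34.6 kΩ will meet the spec.)

R_th ≤ 34.6 kΩ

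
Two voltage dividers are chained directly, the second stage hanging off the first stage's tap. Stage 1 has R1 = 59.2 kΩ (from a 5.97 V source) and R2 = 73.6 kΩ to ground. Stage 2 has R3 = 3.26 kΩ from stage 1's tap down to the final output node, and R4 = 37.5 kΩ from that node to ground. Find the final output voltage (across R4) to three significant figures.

Stage 2 presents R3+R4 = 40.76 kΩ as a load on stage 1's tap.
Stage 1's lower leg becomes R2‖(R3+R4) = 26.23 kΩ, so V_mid = 5.97 × 26.23/85.43 = 1.833 V.
Stage 2 is itself unloaded: V_out = V_mid × R4/(R3+R4) = 1.833 × 37.5/40.76 = 1.69 V.

V_out ≈ 1.69 V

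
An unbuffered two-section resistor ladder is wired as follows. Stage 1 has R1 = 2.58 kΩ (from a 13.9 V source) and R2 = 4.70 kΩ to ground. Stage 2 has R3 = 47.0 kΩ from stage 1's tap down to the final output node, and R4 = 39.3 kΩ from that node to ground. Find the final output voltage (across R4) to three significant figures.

V_out ≈ 4.01 V

Stage 2 presents R3+R4 = 86.30 kΩ as a load on stage 1's tap.
Stage 1's lower leg becomes R2‖(R3+R4) = 4.457 kΩ, so V_mid = 13.9 × 4.457/7.037 = 8.804 V.
Stage 2 is itself unloaded: V_out = V_mid × R4/(R3+R4) = 8.804 × 39.3/86.30 = 4.01 V.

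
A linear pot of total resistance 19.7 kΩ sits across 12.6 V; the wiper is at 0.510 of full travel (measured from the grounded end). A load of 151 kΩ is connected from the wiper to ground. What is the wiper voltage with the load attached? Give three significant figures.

The wiper splits the pot into (1−α)R = 9.653 kΩ above and αR = 10.05 kΩ below.
Lower section ‖ load = 9.420 kΩ.
V_wiper = 12.6 × 9.420/(9.653 + 9.420) = 6.22 V.

V ≈ 6.22 V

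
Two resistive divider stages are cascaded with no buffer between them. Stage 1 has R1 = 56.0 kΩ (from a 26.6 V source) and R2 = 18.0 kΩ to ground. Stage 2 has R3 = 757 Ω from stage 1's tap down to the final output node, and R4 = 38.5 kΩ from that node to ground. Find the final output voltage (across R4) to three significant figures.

V_out ≈ 4.71 V

Stage 2 presents R3+R4 = 39260 Ω as a load on stage 1's tap.
Stage 1's lower leg becomes R2‖(R3+R4) = 12340 Ω, so V_mid = 26.6 × 12340/68340 = 4.804 V.
Stage 2 is itself unloaded: V_out = V_mid × R4/(R3+R4) = 4.804 × 38500/39260 = 4.71 V.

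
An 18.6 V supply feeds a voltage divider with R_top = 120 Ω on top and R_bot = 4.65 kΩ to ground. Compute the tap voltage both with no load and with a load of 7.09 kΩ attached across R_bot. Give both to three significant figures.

Unloaded: 18.1 V; loaded: 17.8 V

Open-circuit: V = 18.6 × 4650/(120 + 4650) = 18.1 V.
With the load, R_bot becomes R_bot‖R_L = 2808 Ω, so V = 18.6 × 2808/2928 = 17.8 V.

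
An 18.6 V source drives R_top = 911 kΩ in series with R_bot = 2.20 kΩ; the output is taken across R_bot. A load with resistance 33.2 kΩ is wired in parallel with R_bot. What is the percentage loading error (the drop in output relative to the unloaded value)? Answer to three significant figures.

6.20 %

The divider's output (Thévenin) resistance is R_top‖R_bot = 2.195 kΩ.
Fractional drop under load = R_th/(R_th + R_L) = 2.195 / (2.195 + 33.2) = 0.06201.
So the output falls by 6.20 %.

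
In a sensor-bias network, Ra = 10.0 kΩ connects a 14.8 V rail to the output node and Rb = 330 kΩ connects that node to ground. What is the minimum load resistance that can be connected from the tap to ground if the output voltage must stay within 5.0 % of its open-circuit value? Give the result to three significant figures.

Output resistance R_th = Ra‖Rb = (10.0 × 330)/340.0 = 9.706 kΩ.
The fractional drop is R_th/(R_th + R_L); requiring this ≤ 0.0500 gives R_L ≥ R_th(1/0.0500 − 1) = 9.706 × 19.00 = 184 kΩ.

R_L(min) ≈ 184 kΩ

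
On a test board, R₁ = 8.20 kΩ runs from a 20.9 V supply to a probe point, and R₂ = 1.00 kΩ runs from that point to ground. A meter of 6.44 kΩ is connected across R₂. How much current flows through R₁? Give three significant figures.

R₂‖R_L = 0.8656 kΩ, so the source sees R₁ + R₂‖R_L = 9.066 kΩ.
I = 20.9 V / 9.066 kΩ = 2.31 mA.

I ≈ 2.31 mA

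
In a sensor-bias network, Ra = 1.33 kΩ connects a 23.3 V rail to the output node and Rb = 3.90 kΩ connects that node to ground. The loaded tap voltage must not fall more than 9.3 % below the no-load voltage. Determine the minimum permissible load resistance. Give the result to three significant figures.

Output resistance R_th = Ra‖Rb = (1330 × 3900)/5230 = 991.8 Ω.
The fractional drop is R_th/(R_th + R_L); requiring this ≤ 0.0930 gives R_L ≥ R_th(1/0.0930 − 1) = 991.8 × 9.753 = 9.67 kΩ.

R_L(min) ≈ 9.67 kΩ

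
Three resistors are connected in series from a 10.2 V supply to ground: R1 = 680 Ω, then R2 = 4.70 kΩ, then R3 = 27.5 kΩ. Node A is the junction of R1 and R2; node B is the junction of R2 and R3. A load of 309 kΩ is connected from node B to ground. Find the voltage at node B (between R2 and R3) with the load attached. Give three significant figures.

V ≈ 8.41 V

At node B, R3 is in parallel with the load: R3‖R_L = 25250 Ω.
Below node A the resistance is R2 + (R3‖R_L) = 29950 Ω, so V_A = 10.2 × 29950/30630 = 9.974 V.
Then V_B = V_A × (R3‖R_L)/(R2 + R3‖R_L) = 9.974 × 25250/29950 = 8.41 V.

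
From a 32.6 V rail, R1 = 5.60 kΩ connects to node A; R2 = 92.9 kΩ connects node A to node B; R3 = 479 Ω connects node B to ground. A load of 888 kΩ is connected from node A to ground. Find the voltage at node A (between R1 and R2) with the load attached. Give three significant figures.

V ≈ 30.6 V

Below node A the series string R2+R3 = 93380 Ω sits in parallel with the 888000 Ω load: 84490 Ω.
V_A = 32.6 × 84490/(5600 + 84490) = 30.6 V.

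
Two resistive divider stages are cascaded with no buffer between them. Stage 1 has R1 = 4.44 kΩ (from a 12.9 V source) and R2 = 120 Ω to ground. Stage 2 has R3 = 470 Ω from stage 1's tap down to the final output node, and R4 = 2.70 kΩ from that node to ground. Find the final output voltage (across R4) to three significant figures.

V_out ≈ 0.279 V

Stage 2 presents R3+R4 = 3170 Ω as a load on stage 1's tap.
Stage 1's lower leg becomes R2‖(R3+R4) = 115.6 Ω, so V_mid = 12.9 × 115.6/4556 = 0.3274 V.
Stage 2 is itself unloaded: V_out = V_mid × R4/(R3+R4) = 0.3274 × 2700/3170 = 0.279 V.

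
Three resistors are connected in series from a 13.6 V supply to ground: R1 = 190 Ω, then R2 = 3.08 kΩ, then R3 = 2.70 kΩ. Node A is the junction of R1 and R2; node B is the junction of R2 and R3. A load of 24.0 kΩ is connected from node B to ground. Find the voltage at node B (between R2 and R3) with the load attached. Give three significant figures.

V ≈ 5.79 V

At node B, R3 is in parallel with the load: R3‖R_L = 2427 Ω.
Below node A the resistance is R2 + (R3‖R_L) = 5507 Ω, so V_A = 13.6 × 5507/5697 = 13.15 V.
Then V_B = V_A × (R3‖R_L)/(R2 + R3‖R_L) = 13.15 × 2427/5507 = 5.79 V.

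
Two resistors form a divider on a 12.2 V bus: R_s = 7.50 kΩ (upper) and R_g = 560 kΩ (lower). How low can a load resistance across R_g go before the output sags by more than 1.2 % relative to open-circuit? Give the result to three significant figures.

R_L(min) ≈ 609 kΩ

Output resistance R_th = R_s‖R_g = (7.50 × 560)/567.5 = 7.401 kΩ.
The fractional drop is R_th/(R_th + R_L); requiring this ≤ 0.0120 gives R_L ≥ R_th(1/0.0120 − 1) = 7.401 × 82.33 = 609 kΩ.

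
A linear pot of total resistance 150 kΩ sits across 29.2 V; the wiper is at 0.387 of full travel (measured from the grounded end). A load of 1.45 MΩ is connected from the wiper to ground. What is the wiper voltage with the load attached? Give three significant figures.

The wiper splits the pot into (1−α)R = 91.95 kΩ above and αR = 58.05 kΩ below.
Lower section ‖ load = 55.82 kΩ.
V_wiper = 29.2 × 55.82/(91.95 + 55.82) = 11.0 V.

V ≈ 11.0 V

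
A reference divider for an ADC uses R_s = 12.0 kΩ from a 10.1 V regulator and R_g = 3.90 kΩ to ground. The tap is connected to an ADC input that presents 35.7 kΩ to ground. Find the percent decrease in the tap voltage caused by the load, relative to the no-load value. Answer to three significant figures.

7.62 %

The divider's output (Thévenin) resistance is R_s‖R_g = 2.943 kΩ.
Fractional drop under load = R_th/(R_th + R_L) = 2.943 / (2.943 + 35.7) = 0.07617.
So the output falls by 7.62 %.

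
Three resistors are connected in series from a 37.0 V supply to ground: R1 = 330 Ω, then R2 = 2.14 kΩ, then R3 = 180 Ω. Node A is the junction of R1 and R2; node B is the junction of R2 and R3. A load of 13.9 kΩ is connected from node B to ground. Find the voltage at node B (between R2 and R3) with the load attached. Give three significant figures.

At node B, R3 is in parallel with the load: R3‖R_L = 177.7 Ω.
Below node A the resistance is R2 + (R3‖R_L) = 2318 Ω, so V_A = 37.0 × 2318/2648 = 32.39 V.
Then V_B = V_A × (R3‖R_L)/(R2 + R3‖R_L) = 32.39 × 177.7/2318 = 2.48 V.

V ≈ 2.48 V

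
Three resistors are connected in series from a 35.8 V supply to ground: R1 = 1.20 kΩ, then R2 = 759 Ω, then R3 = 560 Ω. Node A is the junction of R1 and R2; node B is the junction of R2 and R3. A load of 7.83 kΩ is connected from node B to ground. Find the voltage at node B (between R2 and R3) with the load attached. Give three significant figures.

V ≈ 7.54 V

At node B, R3 is in parallel with the load: R3‖R_L = 522.6 Ω.
Below node A the resistance is R2 + (R3‖R_L) = 1282 Ω, so V_A = 35.8 × 1282/2482 = 18.49 V.
Then V_B = V_A × (R3‖R_L)/(R2 + R3‖R_L) = 18.49 × 522.6/1282 = 7.54 V.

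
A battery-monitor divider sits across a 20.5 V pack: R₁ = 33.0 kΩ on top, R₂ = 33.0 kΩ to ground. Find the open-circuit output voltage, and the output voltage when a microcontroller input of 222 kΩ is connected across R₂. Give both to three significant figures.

Open-circuit: V = 20.5 × 33.0/(33.0 + 33.0) = 10.2 V.
With the load, R₂ becomes R₂‖R_L = 28.73 kΩ, so V = 20.5 × 28.73/61.73 = 9.54 V.

Unloaded: 10.2 V; loaded: 9.54 V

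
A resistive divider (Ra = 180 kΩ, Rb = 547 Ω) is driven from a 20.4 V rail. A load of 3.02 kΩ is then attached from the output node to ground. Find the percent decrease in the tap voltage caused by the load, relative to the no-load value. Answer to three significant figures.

15.3 %

The divider's output (Thévenin) resistance is Ra‖Rb = 545.3 Ω.
Fractional drop under load = R_th/(R_th + R_L) = 545.3 / (545.3 + 3020) = 0.1530.
So the output falls by 15.3 %.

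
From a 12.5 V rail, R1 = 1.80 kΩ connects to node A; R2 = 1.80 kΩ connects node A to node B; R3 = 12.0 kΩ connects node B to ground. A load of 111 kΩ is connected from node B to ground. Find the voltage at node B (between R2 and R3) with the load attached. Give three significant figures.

At node B, R3 is in parallel with the load: R3‖R_L = 10.83 kΩ.
Below node A the resistance is R2 + (R3‖R_L) = 12.63 kΩ, so V_A = 12.5 × 12.63/14.43 = 10.94 V.
Then V_B = V_A × (R3‖R_L)/(R2 + R3‖R_L) = 10.94 × 10.83/12.63 = 9.38 V.

V ≈ 9.38 V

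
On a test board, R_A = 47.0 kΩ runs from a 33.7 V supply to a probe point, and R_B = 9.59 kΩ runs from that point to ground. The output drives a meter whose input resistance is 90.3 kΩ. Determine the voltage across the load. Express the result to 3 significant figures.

V_out ≈ 5.25 V

The load sits in parallel with R_B: R_B‖R_L = (9.59 × 90.3) / (9.59 + 90.3) = 8.669 kΩ.
V_out = 33.7 × 8.669 / (47.0 + 8.669) = 33.7 × 8.669/55.67 = 5.25 V.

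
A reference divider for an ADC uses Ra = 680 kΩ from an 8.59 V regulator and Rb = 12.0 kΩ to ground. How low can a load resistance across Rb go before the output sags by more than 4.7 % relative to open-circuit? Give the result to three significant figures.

Output resistance R_th = Ra‖Rb = (680 × 12.0)/692.0 = 11.79 kΩ.
The fractional drop is R_th/(R_th + R_L); requiring this ≤ 0.0470 gives R_L ≥ R_th(1/0.0470 − 1) = 11.79 × 20.28 = 239 kΩ.

R_L(min) ≈ 239 kΩ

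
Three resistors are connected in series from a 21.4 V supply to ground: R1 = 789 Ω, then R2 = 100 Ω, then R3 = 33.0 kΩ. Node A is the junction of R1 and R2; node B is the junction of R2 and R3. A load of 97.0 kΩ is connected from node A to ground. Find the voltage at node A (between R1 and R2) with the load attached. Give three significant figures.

Below node A the series string R2+R3 = 33100 Ω sits in parallel with the 97000 Ω load: 24680 Ω.
V_A = 21.4 × 24680/(789 + 24680) = 20.7 V.

V ≈ 20.7 V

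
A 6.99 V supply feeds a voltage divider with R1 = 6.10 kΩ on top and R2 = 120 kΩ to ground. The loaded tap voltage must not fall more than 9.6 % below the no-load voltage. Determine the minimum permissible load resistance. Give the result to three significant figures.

R_L(min) ≈ 54.7 kΩ

Output resistance R_th = R1‖R2 = (6.10 × 120)/126.1 = 5.805 kΩ.
The fractional drop is R_th/(R_th + R_L); requiring this ≤ 0.0960 gives R_L ≥ R_th(1/0.0960 − 1) = 5.805 × 9.417 = 54.7 kΩ.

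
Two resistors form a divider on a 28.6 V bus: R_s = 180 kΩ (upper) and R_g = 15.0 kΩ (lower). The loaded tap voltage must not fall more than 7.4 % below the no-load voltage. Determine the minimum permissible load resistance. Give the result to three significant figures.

R_L(min) ≈ 173 kΩ

Output resistance R_th = R_s‖R_g = (180 × 15.0)/195.0 = 13.85 kΩ.
The fractional drop is R_th/(R_th + R_L); requiring this ≤ 0.0740 gives R_L ≥ R_th(1/0.0740 − 1) = 13.85 × 12.51 = 173 kΩ.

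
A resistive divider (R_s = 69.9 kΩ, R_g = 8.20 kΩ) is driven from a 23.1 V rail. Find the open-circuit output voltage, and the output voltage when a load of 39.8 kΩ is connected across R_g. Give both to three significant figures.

Unloaded: 2.43 V; loaded: 2.05 V

Open-circuit: V = 23.1 × 8.20/(69.9 + 8.20) = 2.43 V.
With the load, R_g becomes R_g‖R_L = 6.799 kΩ, so V = 23.1 × 6.799/76.70 = 2.05 V.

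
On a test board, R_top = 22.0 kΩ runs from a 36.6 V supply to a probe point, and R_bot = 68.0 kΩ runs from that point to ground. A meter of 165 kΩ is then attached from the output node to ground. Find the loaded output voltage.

The load sits in parallel with R_bot: R_bot‖R_L = (68.0 × 165) / (68.0 + 165) = 48.15 kΩ.
V_out = 36.6 × 48.15 / (22.0 + 48.15) = 36.6 × 48.15/70.15 = 25.1 V.
(Unloaded it would have been 27.7 V.)

V_out ≈ 25.1 V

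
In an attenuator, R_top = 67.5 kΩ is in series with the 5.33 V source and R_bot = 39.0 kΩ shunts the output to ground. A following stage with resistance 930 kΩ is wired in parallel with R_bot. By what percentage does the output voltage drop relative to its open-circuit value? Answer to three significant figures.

The divider's output (Thévenin) resistance is R_top‖R_bot = 24.72 kΩ.
Fractional drop under load = R_th/(R_th + R_L) = 24.72 / (24.72 + 930) = 0.02589.
So the output falls by 2.59 %.

2.59 %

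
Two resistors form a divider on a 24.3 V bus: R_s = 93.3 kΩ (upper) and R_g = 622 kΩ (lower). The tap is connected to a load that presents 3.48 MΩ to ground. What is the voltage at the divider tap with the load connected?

The load sits in parallel with R_g: R_g‖R_L = (622 × 3480) / (622 + 3480) = 527.7 kΩ.
V_out = 24.3 × 527.7 / (93.3 + 527.7) = 24.3 × 527.7/621.0 = 20.6 V.
(Unloaded it would have been 21.1 V.)

V_out ≈ 20.6 V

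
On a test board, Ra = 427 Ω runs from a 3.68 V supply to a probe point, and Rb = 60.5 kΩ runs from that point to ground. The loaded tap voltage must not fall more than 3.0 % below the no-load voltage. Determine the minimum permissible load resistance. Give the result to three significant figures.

R_L(min) ≈ 13.7 kΩ

Output resistance R_th = Ra‖Rb = (427 × 60500)/60930 = 424.0 Ω.
The fractional drop is R_th/(R_th + R_L); requiring this ≤ 0.0300 gives R_L ≥ R_th(1/0.0300 − 1) = 424.0 × 32.33 = 13.7 kΩ.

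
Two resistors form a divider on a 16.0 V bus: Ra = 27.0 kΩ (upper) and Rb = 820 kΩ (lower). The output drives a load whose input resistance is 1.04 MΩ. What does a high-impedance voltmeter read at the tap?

The load sits in parallel with Rb: Rb‖R_L = (820 × 1040) / (820 + 1040) = 458.5 kΩ.
V_out = 16.0 × 458.5 / (27.0 + 458.5) = 16.0 × 458.5/485.5 = 15.1 V.
(Unloaded it would have been 15.5 V.)

V_out ≈ 15.1 V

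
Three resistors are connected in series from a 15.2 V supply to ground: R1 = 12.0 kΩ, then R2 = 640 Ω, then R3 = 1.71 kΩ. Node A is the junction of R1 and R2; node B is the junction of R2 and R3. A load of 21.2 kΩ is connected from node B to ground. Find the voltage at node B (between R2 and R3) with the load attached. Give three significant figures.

V ≈ 1.69 V

At node B, R3 is in parallel with the load: R3‖R_L = 1582 Ω.
Below node A the resistance is R2 + (R3‖R_L) = 2222 Ω, so V_A = 15.2 × 2222/14220 = 2.375 V.
Then V_B = V_A × (R3‖R_L)/(R2 + R3‖R_L) = 2.375 × 1582/2222 = 1.69 V.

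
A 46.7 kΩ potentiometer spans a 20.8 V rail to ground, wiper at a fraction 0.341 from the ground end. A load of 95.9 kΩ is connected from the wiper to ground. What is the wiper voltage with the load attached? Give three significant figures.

V ≈ 6.39 V

The wiper splits the pot into (1−α)R = 30.78 kΩ above and αR = 15.92 kΩ below.
Lower section ‖ load = 13.66 kΩ.
V_wiper = 20.8 × 13.66/(30.78 + 13.66) = 6.39 V.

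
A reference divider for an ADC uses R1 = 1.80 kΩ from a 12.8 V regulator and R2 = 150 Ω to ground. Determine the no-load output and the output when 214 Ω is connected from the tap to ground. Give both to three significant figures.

Open-circuit: V = 12.8 × 150/(1800 + 150) = 0.985 V.
With the load, R2 becomes R2‖R_L = 88.19 Ω, so V = 12.8 × 88.19/1888 = 0.598 V.

Unloaded: 0.985 V; loaded: 0.598 V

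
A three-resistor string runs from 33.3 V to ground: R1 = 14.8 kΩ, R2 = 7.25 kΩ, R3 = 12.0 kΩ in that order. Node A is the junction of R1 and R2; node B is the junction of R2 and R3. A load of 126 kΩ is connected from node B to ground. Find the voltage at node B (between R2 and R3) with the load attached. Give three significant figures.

V ≈ 11.1 V

At node B, R3 is in parallel with the load: R3‖R_L = 10.96 kΩ.
Below node A the resistance is R2 + (R3‖R_L) = 18.21 kΩ, so V_A = 33.3 × 18.21/33.01 = 18.37 V.
Then V_B = V_A × (R3‖R_L)/(R2 + R3‖R_L) = 18.37 × 10.96/18.21 = 11.1 V.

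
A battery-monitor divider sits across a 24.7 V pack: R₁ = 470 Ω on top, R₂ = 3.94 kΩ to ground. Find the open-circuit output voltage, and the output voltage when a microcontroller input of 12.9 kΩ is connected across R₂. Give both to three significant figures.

Unloaded: 22.1 V; loaded: 21.4 V

Open-circuit: V = 24.7 × 3940/(470 + 3940) = 22.1 V.
With the load, R₂ becomes R₂‖R_L = 3018 Ω, so V = 24.7 × 3018/3488 = 21.4 V.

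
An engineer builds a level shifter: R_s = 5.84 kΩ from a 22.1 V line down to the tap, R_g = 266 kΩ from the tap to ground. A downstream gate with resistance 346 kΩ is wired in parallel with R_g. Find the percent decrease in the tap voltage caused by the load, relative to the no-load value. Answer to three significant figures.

1.62 %

The divider's output (Thévenin) resistance is R_s‖R_g = 5.715 kΩ.
Fractional drop under load = R_th/(R_th + R_L) = 5.715 / (5.715 + 346) = 0.01625.
So the output falls by 1.62 %.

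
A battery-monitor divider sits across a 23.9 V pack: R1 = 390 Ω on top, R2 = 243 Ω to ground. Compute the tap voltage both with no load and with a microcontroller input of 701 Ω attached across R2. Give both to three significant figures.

Unloaded: 9.17 V; loaded: 7.56 V

Open-circuit: V = 23.9 × 243/(390 + 243) = 9.17 V.
With the load, R2 becomes R2‖R_L = 180.4 Ω, so V = 23.9 × 180.4/570.4 = 7.56 V.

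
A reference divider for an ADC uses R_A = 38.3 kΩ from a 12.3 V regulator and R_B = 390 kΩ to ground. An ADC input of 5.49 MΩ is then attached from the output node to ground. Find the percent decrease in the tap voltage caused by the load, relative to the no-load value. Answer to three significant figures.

0.631 %

The divider's output (Thévenin) resistance is R_A‖R_B = 34.88 kΩ.
Fractional drop under load = R_th/(R_th + R_L) = 34.88 / (34.88 + 5490) = 0.006312.
So the output falls by 0.631 %.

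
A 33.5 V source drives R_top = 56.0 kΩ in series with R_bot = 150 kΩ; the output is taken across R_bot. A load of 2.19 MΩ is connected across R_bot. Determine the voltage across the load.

The load sits in parallel with R_bot: R_bot‖R_L = (150 × 2190) / (150 + 2190) = 140.4 kΩ.
V_out = 33.5 × 140.4 / (56.0 + 140.4) = 33.5 × 140.4/196.4 = 23.9 V.
(Unloaded it would have been 24.4 V.)

V_out ≈ 23.9 V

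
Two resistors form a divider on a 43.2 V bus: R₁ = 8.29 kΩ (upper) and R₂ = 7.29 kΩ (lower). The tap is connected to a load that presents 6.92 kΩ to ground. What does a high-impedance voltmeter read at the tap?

V_out ≈ 13.0 V

The load sits in parallel with R₂: R₂‖R_L = (7.29 × 6.92) / (7.29 + 6.92) = 3.550 kΩ.
V_out = 43.2 × 3.550 / (8.29 + 3.550) = 43.2 × 3.550/11.84 = 13.0 V.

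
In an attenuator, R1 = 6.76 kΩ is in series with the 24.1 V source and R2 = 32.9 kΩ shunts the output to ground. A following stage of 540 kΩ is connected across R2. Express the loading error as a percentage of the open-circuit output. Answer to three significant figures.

The divider's output (Thévenin) resistance is R1‖R2 = 5.608 kΩ.
Fractional drop under load = R_th/(R_th + R_L) = 5.608 / (5.608 + 540) = 0.01028.
So the output falls by 1.03 %.

1.03 %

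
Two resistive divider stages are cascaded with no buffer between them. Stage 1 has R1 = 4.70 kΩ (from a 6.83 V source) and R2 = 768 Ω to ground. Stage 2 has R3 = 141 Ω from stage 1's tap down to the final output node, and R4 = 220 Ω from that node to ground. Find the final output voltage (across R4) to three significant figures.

V_out ≈ 0.207 V

Stage 2 presents R3+R4 = 361.0 Ω as a load on stage 1's tap.
Stage 1's lower leg becomes R2‖(R3+R4) = 245.6 Ω, so V_mid = 6.83 × 245.6/4946 = 0.3391 V.
Stage 2 is itself unloaded: V_out = V_mid × R4/(R3+R4) = 0.3391 × 220/361.0 = 0.207 V.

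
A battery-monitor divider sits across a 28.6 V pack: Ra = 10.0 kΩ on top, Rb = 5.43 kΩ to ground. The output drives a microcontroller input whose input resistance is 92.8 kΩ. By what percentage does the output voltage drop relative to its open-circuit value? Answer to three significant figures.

3.65 %

The divider's output (Thévenin) resistance is Ra‖Rb = 3.519 kΩ.
Fractional drop under load = R_th/(R_th + R_L) = 3.519 / (3.519 + 92.8) = 0.03654.
So the output falls by 3.65 %.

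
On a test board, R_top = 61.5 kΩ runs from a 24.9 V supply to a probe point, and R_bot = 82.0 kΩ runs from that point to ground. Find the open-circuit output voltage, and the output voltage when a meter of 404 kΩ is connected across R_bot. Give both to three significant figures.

Open-circuit: V = 24.9 × 82.0/(61.5 + 82.0) = 14.2 V.
With the load, R_bot becomes R_bot‖R_L = 68.16 kΩ, so V = 24.9 × 68.16/129.7 = 13.1 V.

Unloaded: 14.2 V; loaded: 13.1 V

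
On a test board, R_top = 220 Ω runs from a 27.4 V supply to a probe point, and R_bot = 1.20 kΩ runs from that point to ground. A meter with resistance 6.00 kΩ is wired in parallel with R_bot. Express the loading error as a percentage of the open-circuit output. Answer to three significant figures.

The divider's output (Thévenin) resistance is R_top‖R_bot = 185.9 Ω.
Fractional drop under load = R_th/(R_th + R_L) = 185.9 / (185.9 + 6000) = 0.03005.
So the output falls by 3.01 %.

3.01 %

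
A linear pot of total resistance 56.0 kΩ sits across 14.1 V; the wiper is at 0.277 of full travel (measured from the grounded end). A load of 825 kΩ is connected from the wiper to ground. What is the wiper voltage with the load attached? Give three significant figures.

The wiper splits the pot into (1−α)R = 40.49 kΩ above and αR = 15.51 kΩ below.
Lower section ‖ load = 15.23 kΩ.
V_wiper = 14.1 × 15.23/(40.49 + 15.23) = 3.85 V.

V ≈ 3.85 V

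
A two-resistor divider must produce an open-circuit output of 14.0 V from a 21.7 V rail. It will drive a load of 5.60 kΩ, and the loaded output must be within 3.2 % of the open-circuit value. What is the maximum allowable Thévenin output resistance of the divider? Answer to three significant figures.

Loading drop = R_th/(R_th + R_L) ≤ 0.0320, so R_th ≤ R_L · ε/(1−ε) = 5.60 kΩ × 0.0320/0.9680 = 185 Ω.

R_th ≤ 185 Ω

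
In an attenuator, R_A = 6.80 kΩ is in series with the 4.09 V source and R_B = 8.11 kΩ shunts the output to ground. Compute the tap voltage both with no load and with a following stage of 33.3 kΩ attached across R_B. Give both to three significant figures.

Unloaded: 2.22 V; loaded: 2.00 V

Open-circuit: V = 4.09 × 8.11/(6.80 + 8.11) = 2.22 V.
With the load, R_B becomes R_B‖R_L = 6.522 kΩ, so V = 4.09 × 6.522/13.32 = 2.00 V.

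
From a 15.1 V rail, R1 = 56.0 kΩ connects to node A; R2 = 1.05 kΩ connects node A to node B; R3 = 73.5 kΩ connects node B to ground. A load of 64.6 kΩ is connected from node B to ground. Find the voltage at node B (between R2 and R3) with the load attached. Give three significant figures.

V ≈ 5.68 V

At node B, R3 is in parallel with the load: R3‖R_L = 34.38 kΩ.
Below node A the resistance is R2 + (R3‖R_L) = 35.43 kΩ, so V_A = 15.1 × 35.43/91.43 = 5.852 V.
Then V_B = V_A × (R3‖R_L)/(R2 + R3‖R_L) = 5.852 × 34.38/35.43 = 5.68 V.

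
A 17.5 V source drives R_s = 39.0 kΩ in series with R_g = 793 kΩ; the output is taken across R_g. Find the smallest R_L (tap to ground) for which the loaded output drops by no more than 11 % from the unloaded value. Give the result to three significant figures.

Output resistance R_th = R_s‖R_g = (39.0 × 793)/832.0 = 37.17 kΩ.
The fractional drop is R_th/(R_th + R_L); requiring this ≤ 0.110 gives R_L ≥ R_th(1/0.110 − 1) = 37.17 × 8.091 = 301 kΩ.

R_L(min) ≈ 301 kΩ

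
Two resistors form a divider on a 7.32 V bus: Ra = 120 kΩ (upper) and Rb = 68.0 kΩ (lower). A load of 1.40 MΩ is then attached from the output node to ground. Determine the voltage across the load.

V_out ≈ 2.57 V

The load sits in parallel with Rb: Rb‖R_L = (68.0 × 1400) / (68.0 + 1400) = 64.85 kΩ.
V_out = 7.32 × 64.85 / (120 + 64.85) = 7.32 × 64.85/184.9 = 2.57 V.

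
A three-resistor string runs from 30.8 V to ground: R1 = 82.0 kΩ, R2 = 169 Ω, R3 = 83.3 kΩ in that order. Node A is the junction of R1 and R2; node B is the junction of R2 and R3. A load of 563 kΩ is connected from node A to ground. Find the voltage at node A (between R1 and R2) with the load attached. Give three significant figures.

Below node A the series string R2+R3 = 83470 Ω sits in parallel with the 563000 Ω load: 72690 Ω.
V_A = 30.8 × 72690/(82000 + 72690) = 14.5 V.

V ≈ 14.5 V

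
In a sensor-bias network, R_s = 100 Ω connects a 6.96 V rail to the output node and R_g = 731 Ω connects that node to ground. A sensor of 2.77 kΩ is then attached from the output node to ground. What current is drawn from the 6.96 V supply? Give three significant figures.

I ≈ 10.3 mA

R_g‖R_L = 578.4 Ω, so the source sees R_s + R_g‖R_L = 678.4 Ω.
I = 6.96 V / 678.4 Ω = 10.3 mA.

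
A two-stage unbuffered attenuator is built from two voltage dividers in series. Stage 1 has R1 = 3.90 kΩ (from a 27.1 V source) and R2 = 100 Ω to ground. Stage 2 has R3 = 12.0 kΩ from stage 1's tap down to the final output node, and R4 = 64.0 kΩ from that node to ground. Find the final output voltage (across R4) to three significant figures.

Stage 2 presents R3+R4 = 76000 Ω as a load on stage 1's tap.
Stage 1's lower leg becomes R2‖(R3+R4) = 99.87 Ω, so V_mid = 27.1 × 99.87/4000 = 0.6766 V.
Stage 2 is itself unloaded: V_out = V_mid × R4/(R3+R4) = 0.6766 × 64000/76000 = 0.570 V.

V_out ≈ 0.570 V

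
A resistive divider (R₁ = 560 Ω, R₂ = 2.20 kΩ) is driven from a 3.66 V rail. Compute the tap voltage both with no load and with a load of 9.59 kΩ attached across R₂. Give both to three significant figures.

Open-circuit: V = 3.66 × 2200/(560 + 2200) = 2.92 V.
With the load, R₂ becomes R₂‖R_L = 1789 Ω, so V = 3.66 × 1789/2349 = 2.79 V.

Unloaded: 2.92 V; loaded: 2.79 V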